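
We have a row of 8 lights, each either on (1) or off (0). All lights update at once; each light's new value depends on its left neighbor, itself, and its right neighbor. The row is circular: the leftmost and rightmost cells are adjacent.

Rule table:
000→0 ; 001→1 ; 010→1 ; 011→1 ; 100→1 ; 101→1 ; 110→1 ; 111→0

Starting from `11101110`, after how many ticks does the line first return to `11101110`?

10111011
11101110

2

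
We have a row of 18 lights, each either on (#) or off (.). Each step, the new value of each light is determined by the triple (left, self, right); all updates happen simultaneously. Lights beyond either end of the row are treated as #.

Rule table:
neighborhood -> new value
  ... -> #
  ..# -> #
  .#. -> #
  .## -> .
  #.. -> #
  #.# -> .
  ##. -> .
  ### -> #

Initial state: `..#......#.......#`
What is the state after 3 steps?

#################.
################..
###############.##

###############.##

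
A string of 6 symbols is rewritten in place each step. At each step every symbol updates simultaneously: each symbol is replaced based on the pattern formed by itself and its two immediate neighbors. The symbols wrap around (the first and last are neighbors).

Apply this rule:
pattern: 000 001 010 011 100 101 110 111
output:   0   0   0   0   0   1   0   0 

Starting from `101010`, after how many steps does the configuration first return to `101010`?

010101
101010

2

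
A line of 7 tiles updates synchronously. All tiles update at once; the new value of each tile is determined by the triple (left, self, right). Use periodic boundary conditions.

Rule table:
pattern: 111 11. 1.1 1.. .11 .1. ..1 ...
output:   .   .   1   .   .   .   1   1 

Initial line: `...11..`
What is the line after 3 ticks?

1111...

tick 1: 111...1
tick 2: ....11.
tick 3: 1111...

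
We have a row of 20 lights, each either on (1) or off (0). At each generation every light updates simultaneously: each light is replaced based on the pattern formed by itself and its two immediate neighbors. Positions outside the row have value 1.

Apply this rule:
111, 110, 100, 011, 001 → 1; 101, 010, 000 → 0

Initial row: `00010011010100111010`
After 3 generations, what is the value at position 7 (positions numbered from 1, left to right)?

1

generation 1: 10101111000011111000
generation 2: 10001111100111111101
generation 3: 11011111111111111101
position 7 holds 1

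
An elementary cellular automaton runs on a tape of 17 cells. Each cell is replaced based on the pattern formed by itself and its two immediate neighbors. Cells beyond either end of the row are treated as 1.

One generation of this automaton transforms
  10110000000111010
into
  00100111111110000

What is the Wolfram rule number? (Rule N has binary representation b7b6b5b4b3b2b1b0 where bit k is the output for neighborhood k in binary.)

position 12: 111 → 1  (bit 7 = 1)
position 0: 110 → 0  (bit 6 = 0)
position 1: 101 → 0  (bit 5 = 0)
position 4: 100 → 0  (bit 4 = 0)
position 2: 011 → 1  (bit 3 = 1)
position 15: 010 → 0  (bit 2 = 0)
position 10: 001 → 1  (bit 1 = 1)
position 5: 000 → 1  (bit 0 = 1)
bits b7..b0 = 10001011 = 139

139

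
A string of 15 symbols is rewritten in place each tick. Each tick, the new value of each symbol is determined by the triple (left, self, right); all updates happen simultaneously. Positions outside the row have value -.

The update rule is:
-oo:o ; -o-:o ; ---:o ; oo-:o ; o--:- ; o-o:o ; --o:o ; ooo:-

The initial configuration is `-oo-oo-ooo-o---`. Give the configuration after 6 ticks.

ooooo--ooo----o

tick 1: oooooooo-ooo-oo
tick 2: o------ooo-oooo
tick 3: o-oooooo-ooo--o
tick 4: ooo----ooo-o-oo
tick 5: o-o-oooo-oooooo
tick 6: ooooo--ooo----o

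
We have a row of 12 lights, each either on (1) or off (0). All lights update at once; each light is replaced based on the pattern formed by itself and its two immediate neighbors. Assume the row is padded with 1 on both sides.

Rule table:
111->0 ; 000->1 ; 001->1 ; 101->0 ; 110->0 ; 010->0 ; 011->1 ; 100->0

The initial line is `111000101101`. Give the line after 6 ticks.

000011001001
011110010011
010000100110
000111001100
011100011001
010001110011

010001110011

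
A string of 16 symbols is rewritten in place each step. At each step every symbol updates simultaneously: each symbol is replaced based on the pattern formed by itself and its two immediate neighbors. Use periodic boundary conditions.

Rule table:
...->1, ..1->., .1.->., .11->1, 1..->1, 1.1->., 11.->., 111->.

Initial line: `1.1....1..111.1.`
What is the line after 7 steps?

step 1: ...111..1.1.....
step 2: 11.1..1....11111
step 3: ....1..111.1....
step 4: 111..1.1....1111
step 5: ...1....111.1...
step 6: 11..111.1....111
step 7: ..1.1....111.1..

..1.1....111.1..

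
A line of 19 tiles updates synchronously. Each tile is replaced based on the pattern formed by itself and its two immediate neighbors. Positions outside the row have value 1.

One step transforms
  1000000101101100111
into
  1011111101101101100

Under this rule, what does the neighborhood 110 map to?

1

At position 0 the neighborhood is 110; the next row has 1 there.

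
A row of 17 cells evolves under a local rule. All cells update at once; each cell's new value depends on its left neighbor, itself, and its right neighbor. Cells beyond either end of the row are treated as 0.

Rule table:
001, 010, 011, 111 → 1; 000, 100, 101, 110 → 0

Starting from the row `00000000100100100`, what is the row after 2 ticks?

00000011001001000

00000001101101100
00000011001001000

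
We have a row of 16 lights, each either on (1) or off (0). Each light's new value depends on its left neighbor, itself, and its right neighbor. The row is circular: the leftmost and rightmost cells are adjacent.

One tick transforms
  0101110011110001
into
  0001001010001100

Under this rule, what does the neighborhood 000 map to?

At position 13 the neighborhood is 000; the next row has 1 there.

1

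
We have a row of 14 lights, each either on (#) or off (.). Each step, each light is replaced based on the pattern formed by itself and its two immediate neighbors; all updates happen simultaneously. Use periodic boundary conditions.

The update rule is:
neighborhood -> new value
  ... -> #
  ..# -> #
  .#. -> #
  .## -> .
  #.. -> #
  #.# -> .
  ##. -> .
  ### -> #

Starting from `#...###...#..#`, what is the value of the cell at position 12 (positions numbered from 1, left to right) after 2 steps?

#

.###.#.######.
#.#..#..####.#
position 12 holds #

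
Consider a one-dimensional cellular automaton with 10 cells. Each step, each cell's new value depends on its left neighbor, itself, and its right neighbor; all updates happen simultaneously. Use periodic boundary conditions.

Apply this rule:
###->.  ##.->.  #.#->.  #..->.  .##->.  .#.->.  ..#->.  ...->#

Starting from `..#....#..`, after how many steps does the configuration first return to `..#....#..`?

2

step 1: #...##...#
step 2: ..#....#..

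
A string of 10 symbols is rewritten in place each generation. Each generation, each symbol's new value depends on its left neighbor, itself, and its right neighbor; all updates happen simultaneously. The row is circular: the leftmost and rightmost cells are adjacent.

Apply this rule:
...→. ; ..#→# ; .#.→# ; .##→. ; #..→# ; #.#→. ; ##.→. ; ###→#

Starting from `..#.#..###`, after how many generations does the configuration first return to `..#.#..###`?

###.###.#.
.#...#..#.
###.######
##...#####
#.#.#.####
..#.#..###

6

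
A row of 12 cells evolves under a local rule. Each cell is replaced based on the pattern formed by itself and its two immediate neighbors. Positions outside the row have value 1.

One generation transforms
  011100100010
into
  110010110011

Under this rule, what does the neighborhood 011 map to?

1

At position 1 the neighborhood is 011; the next row has 1 there.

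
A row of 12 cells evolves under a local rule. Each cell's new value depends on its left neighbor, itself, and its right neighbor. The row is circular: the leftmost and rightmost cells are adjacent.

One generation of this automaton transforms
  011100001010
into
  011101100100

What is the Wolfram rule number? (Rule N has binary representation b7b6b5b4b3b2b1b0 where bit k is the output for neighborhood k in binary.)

233

position 2: 111 → 1  (bit 7 = 1)
position 3: 110 → 1  (bit 6 = 1)
position 9: 101 → 1  (bit 5 = 1)
position 4: 100 → 0  (bit 4 = 0)
position 1: 011 → 1  (bit 3 = 1)
position 8: 010 → 0  (bit 2 = 0)
position 0: 001 → 0  (bit 1 = 0)
position 5: 000 → 1  (bit 0 = 1)
bits b7..b0 = 11101001 = 233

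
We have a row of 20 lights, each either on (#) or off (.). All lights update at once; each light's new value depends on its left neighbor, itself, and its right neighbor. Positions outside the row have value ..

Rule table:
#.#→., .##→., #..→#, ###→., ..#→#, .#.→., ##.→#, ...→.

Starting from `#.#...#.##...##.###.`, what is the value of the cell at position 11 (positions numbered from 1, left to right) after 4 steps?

step 1: ...#.#...##.#.#...##
step 2: ..#...#.#.#....#.#.#
step 3: .#.#.#.....#..#.....
step 4: #.....#...#.##.#....
position 11 holds #

#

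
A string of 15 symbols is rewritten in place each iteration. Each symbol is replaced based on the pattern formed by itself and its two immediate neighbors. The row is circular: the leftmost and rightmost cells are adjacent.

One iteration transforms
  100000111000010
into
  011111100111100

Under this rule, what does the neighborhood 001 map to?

At position 5 the neighborhood is 001; the next row has 1 there.

1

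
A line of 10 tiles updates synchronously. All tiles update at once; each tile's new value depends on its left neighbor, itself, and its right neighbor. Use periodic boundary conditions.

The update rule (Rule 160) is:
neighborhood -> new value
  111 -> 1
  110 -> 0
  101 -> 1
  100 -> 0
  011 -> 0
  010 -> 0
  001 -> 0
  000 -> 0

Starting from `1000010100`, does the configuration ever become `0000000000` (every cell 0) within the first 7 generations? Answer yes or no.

generation 1: 0000001000
generation 2: 0000000000
all cells are 0 at generation 2

yes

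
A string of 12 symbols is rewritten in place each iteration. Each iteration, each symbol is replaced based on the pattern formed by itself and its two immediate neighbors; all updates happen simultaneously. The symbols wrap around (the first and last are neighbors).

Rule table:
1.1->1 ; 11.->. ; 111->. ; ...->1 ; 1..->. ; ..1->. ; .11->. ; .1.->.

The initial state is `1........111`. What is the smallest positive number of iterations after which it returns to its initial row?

..111111....
1........111

2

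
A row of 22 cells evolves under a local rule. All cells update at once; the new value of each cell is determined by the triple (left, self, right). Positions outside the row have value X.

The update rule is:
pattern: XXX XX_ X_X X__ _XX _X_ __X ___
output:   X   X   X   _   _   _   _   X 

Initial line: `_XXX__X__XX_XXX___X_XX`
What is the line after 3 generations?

X_XX______XX_XX_X__X_X
XX_X_XXXX__XX_XX____X_
XXX_X_XXX___XX_X_XX__X

XXX_X_XXX___XX_X_XX__X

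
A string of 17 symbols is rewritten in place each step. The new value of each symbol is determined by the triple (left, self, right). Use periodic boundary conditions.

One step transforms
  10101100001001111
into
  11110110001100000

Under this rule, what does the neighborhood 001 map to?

At position 9 the neighborhood is 001; the next row has 0 there.

0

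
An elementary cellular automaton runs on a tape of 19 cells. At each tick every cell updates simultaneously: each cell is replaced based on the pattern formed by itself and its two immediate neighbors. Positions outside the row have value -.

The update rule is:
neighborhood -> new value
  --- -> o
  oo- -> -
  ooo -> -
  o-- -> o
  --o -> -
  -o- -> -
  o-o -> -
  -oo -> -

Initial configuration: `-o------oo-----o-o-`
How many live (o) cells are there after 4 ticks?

5

--ooooo---oooo----o
o------oo-----ooo--
-ooooo---oooo----oo
------oo-----ooo---
count of o: 5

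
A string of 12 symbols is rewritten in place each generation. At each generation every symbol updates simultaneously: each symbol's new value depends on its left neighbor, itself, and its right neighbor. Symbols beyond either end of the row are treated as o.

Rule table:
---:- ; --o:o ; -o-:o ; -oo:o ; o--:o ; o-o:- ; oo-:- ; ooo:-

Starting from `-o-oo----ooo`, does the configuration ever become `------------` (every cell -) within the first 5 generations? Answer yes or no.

-o-o-o--oo--
-o-o-oooo-oo
-o-o-o----o-
-o-o-oo--oo-
-o-o-o-ooo--
generation 5 is -o-o-o-ooo--, still not uniform -

no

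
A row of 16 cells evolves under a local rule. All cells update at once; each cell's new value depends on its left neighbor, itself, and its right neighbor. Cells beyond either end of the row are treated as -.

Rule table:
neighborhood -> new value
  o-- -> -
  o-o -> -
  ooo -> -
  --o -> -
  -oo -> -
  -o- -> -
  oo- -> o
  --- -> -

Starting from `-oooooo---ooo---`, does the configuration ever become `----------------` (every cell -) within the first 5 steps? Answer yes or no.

yes

------o-----o---
----------------
all cells are - at step 2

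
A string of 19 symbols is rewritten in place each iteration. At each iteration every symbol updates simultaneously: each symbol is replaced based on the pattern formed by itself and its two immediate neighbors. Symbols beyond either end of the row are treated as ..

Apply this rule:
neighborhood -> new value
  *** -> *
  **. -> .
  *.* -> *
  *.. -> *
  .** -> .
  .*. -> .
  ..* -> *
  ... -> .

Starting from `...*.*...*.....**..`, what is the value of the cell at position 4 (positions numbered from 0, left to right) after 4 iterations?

..*.*.*.*.*...*..*.
.*.*.*.*.*.*.*.**.*
*.*.*.*.*.*.*.*..*.
.*.*.*.*.*.*.*.**.*
position 4 holds .

.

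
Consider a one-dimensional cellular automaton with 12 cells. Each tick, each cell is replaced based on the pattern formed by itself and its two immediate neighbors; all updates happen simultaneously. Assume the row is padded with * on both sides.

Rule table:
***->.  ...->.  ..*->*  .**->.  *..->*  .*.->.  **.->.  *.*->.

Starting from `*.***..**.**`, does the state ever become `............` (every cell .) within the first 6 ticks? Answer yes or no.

.....**.....
*...*..*...*
.*.*.**.*.*.
............
all cells are . at tick 4

yes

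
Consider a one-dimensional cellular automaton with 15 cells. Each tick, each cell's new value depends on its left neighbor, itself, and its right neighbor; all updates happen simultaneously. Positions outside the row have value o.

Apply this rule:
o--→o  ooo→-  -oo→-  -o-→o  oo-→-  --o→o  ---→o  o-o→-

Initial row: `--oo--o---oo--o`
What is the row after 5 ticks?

oo--oooooo--ooo

oo--oooooo--oo-
--oo------oo---
oo--oooooo--ooo
--oo------oo---  (repeats tick 2; period 2)
tick 5: oo--oooooo--ooo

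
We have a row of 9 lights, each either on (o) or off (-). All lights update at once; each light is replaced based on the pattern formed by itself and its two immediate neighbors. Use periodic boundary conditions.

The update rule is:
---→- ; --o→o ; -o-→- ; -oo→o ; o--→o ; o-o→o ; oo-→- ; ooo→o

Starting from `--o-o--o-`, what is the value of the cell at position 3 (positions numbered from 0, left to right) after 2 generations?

generation 1: -o-o-oo-o
generation 2: o-o-oo-o-
position 3 holds -

-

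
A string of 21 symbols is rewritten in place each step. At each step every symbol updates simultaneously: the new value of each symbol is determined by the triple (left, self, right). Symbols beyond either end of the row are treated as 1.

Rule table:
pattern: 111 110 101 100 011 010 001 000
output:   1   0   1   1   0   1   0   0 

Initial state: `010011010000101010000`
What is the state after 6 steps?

111000111000111111000
110100010100011110100
101110011110001101110
010101001101000010101
111111100011100011110
111111010001010001101

111111010001010001101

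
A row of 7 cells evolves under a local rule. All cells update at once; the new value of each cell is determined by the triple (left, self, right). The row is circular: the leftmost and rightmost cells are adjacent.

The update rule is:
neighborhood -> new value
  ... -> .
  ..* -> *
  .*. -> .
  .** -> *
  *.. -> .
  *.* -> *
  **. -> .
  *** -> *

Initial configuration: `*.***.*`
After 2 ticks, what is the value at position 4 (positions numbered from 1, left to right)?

.***.**
***.**.
position 4 holds .

.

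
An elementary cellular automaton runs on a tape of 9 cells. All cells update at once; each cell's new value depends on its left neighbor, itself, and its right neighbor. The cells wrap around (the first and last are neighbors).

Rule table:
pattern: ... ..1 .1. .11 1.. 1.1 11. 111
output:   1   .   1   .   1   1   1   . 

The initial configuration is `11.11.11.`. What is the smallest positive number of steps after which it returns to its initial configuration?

step 1: .11.11.11
step 2: 1.11.11.1
step 3: 11.11.11.

3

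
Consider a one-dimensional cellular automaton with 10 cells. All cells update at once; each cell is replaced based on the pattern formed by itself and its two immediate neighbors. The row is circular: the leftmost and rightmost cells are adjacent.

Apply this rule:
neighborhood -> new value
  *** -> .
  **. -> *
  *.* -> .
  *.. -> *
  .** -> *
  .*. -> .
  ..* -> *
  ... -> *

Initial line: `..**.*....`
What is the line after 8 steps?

...****...

****..****
...****...
****..****  (repeats step 1; period 2)
step 8: ...****...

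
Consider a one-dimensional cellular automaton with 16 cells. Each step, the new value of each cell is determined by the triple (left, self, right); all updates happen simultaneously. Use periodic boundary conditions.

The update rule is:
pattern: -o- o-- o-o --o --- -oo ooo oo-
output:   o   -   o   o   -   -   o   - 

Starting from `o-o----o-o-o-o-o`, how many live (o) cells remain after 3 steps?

10

-oo---ooooooooo-
o----o-ooooooo--
o---ooo-ooooo--o
count of o: 10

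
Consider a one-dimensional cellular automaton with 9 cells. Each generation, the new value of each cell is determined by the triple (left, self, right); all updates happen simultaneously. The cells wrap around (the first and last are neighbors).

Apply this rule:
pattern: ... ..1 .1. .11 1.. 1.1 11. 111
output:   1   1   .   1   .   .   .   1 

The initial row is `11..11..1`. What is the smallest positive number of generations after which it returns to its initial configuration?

generation 1: 1..11..11
generation 2: ..11..111
generation 3: .11..111.
generation 4: 11..111..
generation 5: 1..111..1
generation 6: ..111..11
generation 7: .111..11.
generation 8: 111..11..
generation 9: 11..11..1

9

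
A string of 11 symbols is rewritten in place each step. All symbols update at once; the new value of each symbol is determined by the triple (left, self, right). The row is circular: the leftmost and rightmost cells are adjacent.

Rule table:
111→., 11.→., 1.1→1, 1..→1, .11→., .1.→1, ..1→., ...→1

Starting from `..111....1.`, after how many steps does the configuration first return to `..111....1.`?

step 1: 1....111.11
step 2: .111....1..
step 3: ....111.111
step 4: 111....1...
step 5: ...111.111.
step 6: 11....1...1
step 7: ..111.111..
step 8: 1....1...11
step 9: .111.111...
step 10: ....1...111
step 11: 111.111....
step 12: ...1...111.
step 13: 11.111....1
step 14: ..1...111..
step 15: 1.111....11
step 16: .1...111...
step 17: .111....111
step 18: 1...111....
step 19: 111....111.
step 20: ...111....1
step 21: 11....111.1
step 22: ..111....1.

22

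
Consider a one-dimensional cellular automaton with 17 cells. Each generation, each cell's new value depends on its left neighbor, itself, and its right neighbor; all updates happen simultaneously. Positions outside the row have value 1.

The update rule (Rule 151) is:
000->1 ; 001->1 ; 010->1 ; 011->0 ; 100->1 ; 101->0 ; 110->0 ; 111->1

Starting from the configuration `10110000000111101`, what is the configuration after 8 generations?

generation 1: 00001111111011000
generation 2: 11110111110000111
generation 3: 11100011101111011
generation 4: 11011101000110001
generation 5: 10001001111001110
generation 6: 01111110110110100
generation 7: 00111100000000111
generation 8: 11011011111111011

11011011111111011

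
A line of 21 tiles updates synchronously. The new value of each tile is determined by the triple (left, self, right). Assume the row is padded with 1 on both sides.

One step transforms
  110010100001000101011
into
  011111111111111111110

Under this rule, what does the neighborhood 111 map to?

0

At position 0 the neighborhood is 111; the next row has 0 there.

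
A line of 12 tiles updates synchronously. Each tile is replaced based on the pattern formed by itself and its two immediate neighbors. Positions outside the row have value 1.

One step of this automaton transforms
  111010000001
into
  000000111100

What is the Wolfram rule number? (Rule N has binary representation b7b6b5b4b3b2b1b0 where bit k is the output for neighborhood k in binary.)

position 0: 111 → 0  (bit 7 = 0)
position 2: 110 → 0  (bit 6 = 0)
position 3: 101 → 0  (bit 5 = 0)
position 5: 100 → 0  (bit 4 = 0)
position 11: 011 → 0  (bit 3 = 0)
position 4: 010 → 0  (bit 2 = 0)
position 10: 001 → 0  (bit 1 = 0)
position 6: 000 → 1  (bit 0 = 1)
bits b7..b0 = 00000001 = 1

1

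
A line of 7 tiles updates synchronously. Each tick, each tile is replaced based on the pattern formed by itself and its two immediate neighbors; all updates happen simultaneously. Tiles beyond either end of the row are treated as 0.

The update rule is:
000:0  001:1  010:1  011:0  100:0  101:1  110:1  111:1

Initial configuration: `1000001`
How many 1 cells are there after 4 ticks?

5

1000011
1000101
1001111
1010111
count of 1: 5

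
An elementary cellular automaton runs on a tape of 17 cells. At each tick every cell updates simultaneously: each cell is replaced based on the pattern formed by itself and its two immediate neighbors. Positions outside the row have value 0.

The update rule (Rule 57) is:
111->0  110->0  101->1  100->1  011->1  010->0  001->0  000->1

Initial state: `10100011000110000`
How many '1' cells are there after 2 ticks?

8

tick 1: 01011010110101111
tick 2: 00110101101011000
count of 1: 8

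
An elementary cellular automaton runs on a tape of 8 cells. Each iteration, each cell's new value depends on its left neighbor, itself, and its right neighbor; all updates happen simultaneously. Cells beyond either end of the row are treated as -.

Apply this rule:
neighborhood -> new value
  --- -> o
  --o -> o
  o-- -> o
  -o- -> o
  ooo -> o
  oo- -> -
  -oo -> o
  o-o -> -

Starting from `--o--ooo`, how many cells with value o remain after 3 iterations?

ooooooo-
oooooo-o
ooooo--o
count of o: 6

6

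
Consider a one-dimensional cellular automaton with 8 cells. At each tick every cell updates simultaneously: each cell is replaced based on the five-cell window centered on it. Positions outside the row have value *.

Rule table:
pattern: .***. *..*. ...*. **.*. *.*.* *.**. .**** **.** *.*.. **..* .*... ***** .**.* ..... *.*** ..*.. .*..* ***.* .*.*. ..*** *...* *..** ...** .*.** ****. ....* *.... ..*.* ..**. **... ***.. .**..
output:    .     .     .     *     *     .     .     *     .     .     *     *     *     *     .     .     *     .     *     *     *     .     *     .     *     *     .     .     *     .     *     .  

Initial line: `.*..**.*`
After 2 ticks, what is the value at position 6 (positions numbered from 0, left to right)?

.

tick 1: *.*.***.
tick 2: .**....*
position 6 holds .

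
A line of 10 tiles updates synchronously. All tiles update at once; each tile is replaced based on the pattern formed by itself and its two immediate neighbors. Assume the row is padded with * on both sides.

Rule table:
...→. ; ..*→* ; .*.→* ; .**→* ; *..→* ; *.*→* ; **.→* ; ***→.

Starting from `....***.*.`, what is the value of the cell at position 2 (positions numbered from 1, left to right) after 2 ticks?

*

*..**.****
*******...
position 2 holds *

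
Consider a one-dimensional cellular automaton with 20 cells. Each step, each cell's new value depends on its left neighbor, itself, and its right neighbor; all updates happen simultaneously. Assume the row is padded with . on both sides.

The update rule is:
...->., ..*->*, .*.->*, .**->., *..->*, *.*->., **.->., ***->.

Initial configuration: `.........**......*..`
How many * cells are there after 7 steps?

step 1: ........*..*....***.
step 2: .......******..*...*
step 3: ......*......****.**
step 4: .....***....*.......
step 5: ....*...*..***......
step 6: ...***.****...*.....
step 7: ..*........*.***....
count of *: 5

5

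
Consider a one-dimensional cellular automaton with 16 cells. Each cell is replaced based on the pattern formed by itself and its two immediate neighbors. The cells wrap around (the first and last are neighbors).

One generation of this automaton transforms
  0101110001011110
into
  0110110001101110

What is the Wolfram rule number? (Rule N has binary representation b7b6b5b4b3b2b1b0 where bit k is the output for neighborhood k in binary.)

228

position 4: 111 → 1  (bit 7 = 1)
position 5: 110 → 1  (bit 6 = 1)
position 2: 101 → 1  (bit 5 = 1)
position 6: 100 → 0  (bit 4 = 0)
position 3: 011 → 0  (bit 3 = 0)
position 1: 010 → 1  (bit 2 = 1)
position 0: 001 → 0  (bit 1 = 0)
position 7: 000 → 0  (bit 0 = 0)
bits b7..b0 = 11100100 = 228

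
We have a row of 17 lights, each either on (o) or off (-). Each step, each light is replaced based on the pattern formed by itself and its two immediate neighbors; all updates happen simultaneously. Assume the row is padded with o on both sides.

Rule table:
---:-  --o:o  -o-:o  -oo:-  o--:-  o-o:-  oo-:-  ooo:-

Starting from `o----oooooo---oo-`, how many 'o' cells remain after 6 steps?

----o--------o---
---oo-------oo--o
--o--------o---o-
-oo-------oo--oo-
---------o---o---
--------oo--oo--o
count of o: 5

5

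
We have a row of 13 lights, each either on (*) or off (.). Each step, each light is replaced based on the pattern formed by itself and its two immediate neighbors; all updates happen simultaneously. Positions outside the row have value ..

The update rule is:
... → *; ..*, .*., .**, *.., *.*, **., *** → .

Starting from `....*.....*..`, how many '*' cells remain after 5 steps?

7

***...***...*
....*.....*..  (repeats step 0; period 2)
step 5: ***...***...*
count of *: 7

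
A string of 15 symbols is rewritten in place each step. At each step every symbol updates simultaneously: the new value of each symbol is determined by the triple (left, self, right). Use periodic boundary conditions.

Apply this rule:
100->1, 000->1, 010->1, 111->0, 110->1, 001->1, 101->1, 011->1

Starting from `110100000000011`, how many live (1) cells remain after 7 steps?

13

011111111111110
110000000000011
011111111111110  (repeats step 1; period 2)
step 7: 011111111111110
count of 1: 13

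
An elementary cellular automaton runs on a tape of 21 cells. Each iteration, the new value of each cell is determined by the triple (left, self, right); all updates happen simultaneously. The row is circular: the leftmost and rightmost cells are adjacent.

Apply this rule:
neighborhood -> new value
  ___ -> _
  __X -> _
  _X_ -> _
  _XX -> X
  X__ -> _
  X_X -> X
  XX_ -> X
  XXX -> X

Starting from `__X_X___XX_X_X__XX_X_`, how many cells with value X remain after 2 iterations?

7

iteration 1: ___X____XXX_X___XXX__
iteration 2: ________XXXX____XXX__
count of X: 7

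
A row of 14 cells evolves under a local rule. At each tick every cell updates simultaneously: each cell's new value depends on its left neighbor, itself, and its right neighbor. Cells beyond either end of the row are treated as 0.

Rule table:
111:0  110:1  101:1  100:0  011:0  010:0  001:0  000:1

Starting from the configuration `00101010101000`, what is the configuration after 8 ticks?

10010101010011
00001010100001
11100101001100
00100010000101
10001000110010
00100010010000
10001000000111
00100011110001

00100011110001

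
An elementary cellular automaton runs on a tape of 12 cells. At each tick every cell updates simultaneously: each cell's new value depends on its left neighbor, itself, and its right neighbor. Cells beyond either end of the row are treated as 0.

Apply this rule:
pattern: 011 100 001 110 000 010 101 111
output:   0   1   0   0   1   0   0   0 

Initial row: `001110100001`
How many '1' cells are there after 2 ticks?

7

100000011100
011111000011
count of 1: 7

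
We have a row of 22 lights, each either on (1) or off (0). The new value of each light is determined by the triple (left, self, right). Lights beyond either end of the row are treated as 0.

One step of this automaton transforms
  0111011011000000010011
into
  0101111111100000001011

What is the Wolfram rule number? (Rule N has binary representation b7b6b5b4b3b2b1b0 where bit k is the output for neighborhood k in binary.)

position 2: 111 → 0  (bit 7 = 0)
position 3: 110 → 1  (bit 6 = 1)
position 4: 101 → 1  (bit 5 = 1)
position 10: 100 → 1  (bit 4 = 1)
position 1: 011 → 1  (bit 3 = 1)
position 17: 010 → 0  (bit 2 = 0)
position 0: 001 → 0  (bit 1 = 0)
position 11: 000 → 0  (bit 0 = 0)
bits b7..b0 = 01111000 = 120

120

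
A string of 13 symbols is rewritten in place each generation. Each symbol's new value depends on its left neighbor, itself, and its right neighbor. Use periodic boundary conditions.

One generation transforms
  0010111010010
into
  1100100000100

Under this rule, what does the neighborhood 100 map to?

At position 9 the neighborhood is 100; the next row has 0 there.

0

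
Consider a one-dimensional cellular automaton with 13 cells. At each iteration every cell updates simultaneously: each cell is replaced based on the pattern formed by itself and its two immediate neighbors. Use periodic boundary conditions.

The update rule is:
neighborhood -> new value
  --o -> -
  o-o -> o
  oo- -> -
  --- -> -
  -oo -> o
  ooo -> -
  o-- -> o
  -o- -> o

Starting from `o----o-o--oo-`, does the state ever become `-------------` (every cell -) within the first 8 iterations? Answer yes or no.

no

iteration 1: oo---oooo-o-o
iteration 2: --o--o---oooo
iteration 3: o-oo-oo--o---
iteration 4: ooo-oo-o-oo--
iteration 5: o--oo-oooo-o-
iteration 6: oo-o-oo---ooo
iteration 7: --oooo-o--o--
iteration 8: --o---ooo-oo-
iteration 8 is --o---ooo-oo-, still not uniform -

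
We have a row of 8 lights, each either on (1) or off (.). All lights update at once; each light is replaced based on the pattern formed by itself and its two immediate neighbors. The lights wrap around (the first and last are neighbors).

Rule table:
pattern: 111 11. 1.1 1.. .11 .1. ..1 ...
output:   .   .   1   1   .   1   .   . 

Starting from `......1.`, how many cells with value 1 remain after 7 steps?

......11
1.......
11......
..1.....
..11....
....1...
....11..
count of 1: 2

2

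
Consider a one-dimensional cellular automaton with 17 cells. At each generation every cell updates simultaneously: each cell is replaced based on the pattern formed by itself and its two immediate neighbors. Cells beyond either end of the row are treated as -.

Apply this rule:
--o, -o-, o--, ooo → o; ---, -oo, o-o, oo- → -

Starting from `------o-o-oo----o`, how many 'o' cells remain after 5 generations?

10

-----oo-o---o--oo
----o---oo-oooo--
---ooo-o----oo-o-
--o-o--oo--o---oo
-oo-ooo--oooo-o--
count of o: 10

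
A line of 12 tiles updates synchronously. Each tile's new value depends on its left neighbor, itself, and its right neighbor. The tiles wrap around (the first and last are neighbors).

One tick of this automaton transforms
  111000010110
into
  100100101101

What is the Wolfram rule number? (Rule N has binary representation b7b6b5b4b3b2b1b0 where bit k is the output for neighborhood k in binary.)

58

position 1: 111 → 0  (bit 7 = 0)
position 2: 110 → 0  (bit 6 = 0)
position 8: 101 → 1  (bit 5 = 1)
position 3: 100 → 1  (bit 4 = 1)
position 0: 011 → 1  (bit 3 = 1)
position 7: 010 → 0  (bit 2 = 0)
position 6: 001 → 1  (bit 1 = 1)
position 4: 000 → 0  (bit 0 = 0)
bits b7..b0 = 00111010 = 58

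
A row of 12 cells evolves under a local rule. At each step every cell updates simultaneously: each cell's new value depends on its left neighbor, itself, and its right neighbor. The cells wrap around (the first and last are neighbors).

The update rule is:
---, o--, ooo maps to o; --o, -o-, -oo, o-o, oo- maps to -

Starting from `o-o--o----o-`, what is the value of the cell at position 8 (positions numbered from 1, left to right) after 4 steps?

o

step 1: ---o--ooo---
step 2: oo--o--o-ooo
step 3: o-o--o----oo
step 4: ---o--ooo--o
position 8 holds o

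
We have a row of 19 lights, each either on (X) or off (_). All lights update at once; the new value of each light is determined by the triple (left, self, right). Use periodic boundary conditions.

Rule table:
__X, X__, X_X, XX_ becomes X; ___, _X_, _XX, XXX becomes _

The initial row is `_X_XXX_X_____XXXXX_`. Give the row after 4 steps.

X_XX_XX_XX_X_X_XX_X

step 1: X_X__XX_X___X____XX
step 2: XX_XX_XX_X_X_X__X__
step 3: _XX_XX_XX_X_X_XX_XX
step 4: X_XX_XX_XX_X_X_XX_X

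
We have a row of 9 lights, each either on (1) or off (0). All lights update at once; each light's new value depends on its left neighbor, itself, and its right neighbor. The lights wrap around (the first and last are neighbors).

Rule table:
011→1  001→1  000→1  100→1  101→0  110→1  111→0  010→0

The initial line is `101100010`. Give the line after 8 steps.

step 1: 001111100
step 2: 111000111
step 3: 001111100  (repeats step 1; period 2)
step 8: 111000111

111000111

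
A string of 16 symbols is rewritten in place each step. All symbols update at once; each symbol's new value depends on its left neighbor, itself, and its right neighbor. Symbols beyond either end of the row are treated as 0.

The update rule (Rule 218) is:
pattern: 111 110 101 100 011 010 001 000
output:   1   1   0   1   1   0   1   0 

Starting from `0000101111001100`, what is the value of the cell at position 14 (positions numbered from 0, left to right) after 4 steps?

0001001111111110
0010111111111111
0100111111111111
1011111111111111
position 14 holds 1

1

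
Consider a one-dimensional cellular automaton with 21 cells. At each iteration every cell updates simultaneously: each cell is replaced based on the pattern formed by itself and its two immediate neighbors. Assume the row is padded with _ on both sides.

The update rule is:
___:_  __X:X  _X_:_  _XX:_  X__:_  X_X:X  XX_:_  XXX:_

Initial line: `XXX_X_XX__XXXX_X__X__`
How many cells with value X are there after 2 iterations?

5

___X_X___X____X__X___
__X_X___X____X__X____
count of X: 5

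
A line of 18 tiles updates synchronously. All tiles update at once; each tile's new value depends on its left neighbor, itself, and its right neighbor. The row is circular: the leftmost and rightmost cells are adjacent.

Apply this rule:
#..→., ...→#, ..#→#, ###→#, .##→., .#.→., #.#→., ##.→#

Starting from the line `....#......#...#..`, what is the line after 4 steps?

#.##.###.##.######

####..#####..##..#
####.#.####.#.#.#.
.###....###.......
#.##.###.##.######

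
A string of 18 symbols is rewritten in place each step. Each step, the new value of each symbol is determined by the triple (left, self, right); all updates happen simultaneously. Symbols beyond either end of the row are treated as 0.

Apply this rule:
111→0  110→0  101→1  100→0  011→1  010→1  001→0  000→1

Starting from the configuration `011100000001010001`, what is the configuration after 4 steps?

step 1: 010001111101110101
step 2: 010101000011001111
step 3: 011111011010001000
step 4: 010000110110101011

010000110110101011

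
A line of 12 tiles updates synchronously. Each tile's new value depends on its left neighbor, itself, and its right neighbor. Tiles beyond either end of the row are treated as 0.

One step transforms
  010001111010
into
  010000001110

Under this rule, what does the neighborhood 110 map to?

At position 8 the neighborhood is 110; the next row has 1 there.

1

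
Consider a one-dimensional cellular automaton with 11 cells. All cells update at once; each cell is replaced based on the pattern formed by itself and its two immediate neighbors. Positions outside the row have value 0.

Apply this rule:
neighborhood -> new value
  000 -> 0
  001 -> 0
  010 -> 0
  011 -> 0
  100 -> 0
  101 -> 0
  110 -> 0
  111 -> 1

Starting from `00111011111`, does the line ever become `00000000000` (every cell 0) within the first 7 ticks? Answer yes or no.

yes

00010001110
00000000100
00000000000
all cells are 0 at tick 3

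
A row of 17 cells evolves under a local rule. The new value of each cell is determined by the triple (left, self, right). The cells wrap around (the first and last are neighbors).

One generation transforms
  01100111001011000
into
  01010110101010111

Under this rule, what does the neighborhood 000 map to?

At position 15 the neighborhood is 000; the next row has 1 there.

1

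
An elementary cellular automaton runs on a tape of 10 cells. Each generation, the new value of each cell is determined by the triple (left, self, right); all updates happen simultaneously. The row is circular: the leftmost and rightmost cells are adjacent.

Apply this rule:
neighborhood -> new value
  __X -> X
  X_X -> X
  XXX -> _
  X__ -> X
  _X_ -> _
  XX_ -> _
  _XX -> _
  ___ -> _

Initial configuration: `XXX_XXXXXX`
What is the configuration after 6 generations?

generation 1: ___X______
generation 2: __X_X_____
generation 3: _X_X_X____
generation 4: X_X_X_X___
generation 5: _X_X_X_X_X
generation 6: X_X_X_X_X_

X_X_X_X_X_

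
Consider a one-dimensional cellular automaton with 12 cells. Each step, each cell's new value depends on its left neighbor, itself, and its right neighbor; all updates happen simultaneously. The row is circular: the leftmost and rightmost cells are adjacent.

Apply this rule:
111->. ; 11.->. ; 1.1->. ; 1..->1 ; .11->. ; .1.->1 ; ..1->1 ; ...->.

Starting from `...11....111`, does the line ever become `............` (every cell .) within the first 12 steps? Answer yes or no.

1.1..1..1...
1.11111111.1
............
all cells are . at step 3

yes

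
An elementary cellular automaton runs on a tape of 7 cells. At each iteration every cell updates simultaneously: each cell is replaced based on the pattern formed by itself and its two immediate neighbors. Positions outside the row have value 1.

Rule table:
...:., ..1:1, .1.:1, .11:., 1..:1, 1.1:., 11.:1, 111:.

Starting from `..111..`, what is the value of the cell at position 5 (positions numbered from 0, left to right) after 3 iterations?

11..111
.111...
...11.1
position 5 holds .

.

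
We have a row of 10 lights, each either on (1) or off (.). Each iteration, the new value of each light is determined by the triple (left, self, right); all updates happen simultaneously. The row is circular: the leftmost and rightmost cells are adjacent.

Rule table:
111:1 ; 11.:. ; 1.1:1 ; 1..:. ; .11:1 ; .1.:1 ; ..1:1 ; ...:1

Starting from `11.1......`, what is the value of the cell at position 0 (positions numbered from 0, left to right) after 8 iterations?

iteration 1: 1.11.11111
iteration 2: .11.111111
iteration 3: 11.111111.
iteration 4: 1.111111.1
iteration 5: .111111.11
iteration 6: 111111.11.
iteration 7: 11111.11.1
iteration 8: 1111.11.11
position 0 holds 1

1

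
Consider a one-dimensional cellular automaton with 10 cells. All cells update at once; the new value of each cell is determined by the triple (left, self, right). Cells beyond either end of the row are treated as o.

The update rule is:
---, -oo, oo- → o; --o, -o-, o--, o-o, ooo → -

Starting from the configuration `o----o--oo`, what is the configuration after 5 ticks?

o-oo----o-
o-oo-oo---
o-oo-oo-o-
o-oo-oo---  (repeats tick 2; period 2)
tick 5: o-oo-oo-o-

o-oo-oo-o-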